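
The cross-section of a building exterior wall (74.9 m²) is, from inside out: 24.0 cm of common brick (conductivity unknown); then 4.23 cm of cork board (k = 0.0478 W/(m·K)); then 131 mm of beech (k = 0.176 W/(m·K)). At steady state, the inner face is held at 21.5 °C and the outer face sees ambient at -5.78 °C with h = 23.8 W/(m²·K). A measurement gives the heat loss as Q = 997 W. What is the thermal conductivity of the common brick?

ΣR = ΔT/Q = |21.5 − -5.78|/997 = 0.02736 K/W
Known resistances:
  R_cork board = L/(kA) = 0.0423/(0.0478·74.9) = 0.01181 K/W
  R_beech = L/(kA) = 0.131/(0.176·74.9) = 0.009937 K/W
  R_conv,out = 1/(hA) = 1/(23.8·74.9) = 5.610×10^-4 K/W
R_common brick = ΣR − ΣR_known = 0.02736 − 0.02231 = 0.005050 K/W
L/(kA) = 0.005050 ⇒ k = 0.240/(0.005050·74.9) = 0.635 W/m·K

k = 0.635 W/m·K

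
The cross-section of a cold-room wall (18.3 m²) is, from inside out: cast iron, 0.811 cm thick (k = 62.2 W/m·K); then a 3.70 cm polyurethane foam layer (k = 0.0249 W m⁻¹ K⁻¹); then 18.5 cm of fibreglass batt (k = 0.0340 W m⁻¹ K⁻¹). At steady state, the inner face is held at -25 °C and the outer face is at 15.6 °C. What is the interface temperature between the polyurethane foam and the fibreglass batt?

T = -16.3 °C

Treat each layer as a resistance in series:
  R_cast iron = L/(kA) = 0.00811/(62.2·18.3) = 7.125×10^-6 K/W
  R_polyurethane foam = L/(kA) = 0.0370/(0.0249·18.3) = 0.08120 K/W
  R_fibreglass batt = L/(kA) = 0.185/(0.0340·18.3) = 0.2973 K/W
ΣR = 7.125×10^-6 + 0.08120 + 0.2973 = 0.3785 K/W
Q = ΔT/ΣR = (-25 °C − 15.6 °C)/0.3785 = -107.3 W
From the inner boundary to the polyurethane foam/fibreglass batt interface, ΣR_partial = 0.08121 K/W.
T_interface = T_in − Q·ΣR_partial = -25 °C − (-107.3)(0.08121) = -16.3 °C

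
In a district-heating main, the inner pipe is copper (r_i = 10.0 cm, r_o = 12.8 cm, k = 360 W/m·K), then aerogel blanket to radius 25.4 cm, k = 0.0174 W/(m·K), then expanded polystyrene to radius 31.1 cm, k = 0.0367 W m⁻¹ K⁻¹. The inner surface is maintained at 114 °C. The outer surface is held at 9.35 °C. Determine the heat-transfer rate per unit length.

Q' = 14.6 W/m

Resistance network (inner→outer):
  R'_copper = ln(0.128/0.100)/(2πk) = 0.2469/(2π·360) = 1.091×10^-4 m·K/W
  R'_aerogel blanket = ln(0.254/0.128)/(2πk) = 0.6853/(2π·0.0174) = 6.268 m·K/W
  R'_expanded polystyrene = ln(0.311/0.254)/(2πk) = 0.2025/(2π·0.0367) = 0.8780 m·K/W
ΣR = 1.091×10^-4 + 6.268 + 0.8780 = 7.146 m·K/W
Q' = ΔT/ΣR = (114 °C − 9.35 °C)/7.146 = 14.6 W/m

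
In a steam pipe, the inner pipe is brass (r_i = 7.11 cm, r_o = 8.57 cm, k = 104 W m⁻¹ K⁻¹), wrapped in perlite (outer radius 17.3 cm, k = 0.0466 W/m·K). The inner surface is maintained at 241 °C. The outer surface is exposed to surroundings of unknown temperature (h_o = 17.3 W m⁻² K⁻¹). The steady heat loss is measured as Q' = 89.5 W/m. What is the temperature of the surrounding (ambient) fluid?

Series resistances:
  R'_brass = ln(0.0857/0.0711)/(2πk) = 0.1868/(2π·104) = 2.858×10^-4 m·K/W
  R'_perlite = ln(0.173/0.0857)/(2πk) = 0.7024/(2π·0.0466) = 2.399 m·K/W
  R'_conv,out = 1/(2πr h) = 1/(2π·0.173·17.3) = 0.05318 m·K/W
ΣR = 2.453 m·K/W
ΔT = Q'·ΣR = 89.5 × 2.453 = 219.5 K
Heat flows outward, so T_out = T_in − ΔT = 241 − 219.5 = 21.5 °C

T_out = 21.5 °C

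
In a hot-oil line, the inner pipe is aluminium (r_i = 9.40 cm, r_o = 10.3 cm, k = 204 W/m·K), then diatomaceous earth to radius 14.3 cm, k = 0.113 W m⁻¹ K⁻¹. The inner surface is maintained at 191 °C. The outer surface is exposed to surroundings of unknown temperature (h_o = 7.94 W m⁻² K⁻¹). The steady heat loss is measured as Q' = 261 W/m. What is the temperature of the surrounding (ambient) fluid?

Series resistances:
  R'_aluminium = ln(0.103/0.0940)/(2πk) = 0.09143/(2π·204) = 7.133×10^-5 m·K/W
  R'_diatomaceous earth = ln(0.143/0.103)/(2πk) = 0.3281/(2π·0.113) = 0.4621 m·K/W
  R'_conv,out = 1/(2πr h) = 1/(2π·0.143·7.94) = 0.1402 m·K/W
ΣR = 0.6024 m·K/W
ΔT = Q'·ΣR = 261 × 0.6024 = 157.2 K
Heat flows outward, so T_out = T_in − ΔT = 191 − 157.2 = 33.8 °C

T_out = 33.8 °C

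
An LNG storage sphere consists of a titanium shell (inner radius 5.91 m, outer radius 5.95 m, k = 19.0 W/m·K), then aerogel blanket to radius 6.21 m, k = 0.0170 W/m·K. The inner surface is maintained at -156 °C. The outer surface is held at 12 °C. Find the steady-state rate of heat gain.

Treat each layer as a resistance in series:
  R_titanium = (1/5.91 − 1/5.95)/(4πk) = 0.001138/(4π·19.0) = 4.764×10^-6 K/W
  R_aerogel blanket = (1/5.95 − 1/6.21)/(4πk) = 0.007037/(4π·0.0170) = 0.03294 K/W
ΣR = 4.764×10^-6 + 0.03294 = 0.03294 K/W
Q = ΔT/ΣR = (-156 °C − 12 °C)/0.03294 = -5100 W
(Negative Q ⇒ heat flows inward; heat gain = 5100 W.)

Q = 5.10 kW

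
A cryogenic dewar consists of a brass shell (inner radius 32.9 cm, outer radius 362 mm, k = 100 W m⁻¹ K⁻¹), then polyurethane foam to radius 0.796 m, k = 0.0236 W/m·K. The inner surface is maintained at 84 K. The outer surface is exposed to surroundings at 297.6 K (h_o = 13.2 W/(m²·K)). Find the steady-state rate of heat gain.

Series thermal resistances, inner to outer:
  R_brass = (1/0.329 − 1/0.362)/(4πk) = 0.2771/(4π·100) = 2.205×10^-4 K/W
  R_polyurethane foam = (1/0.362 − 1/0.796)/(4πk) = 1.506/(4π·0.0236) = 5.079 K/W
  R_conv,out = 1/(4πr²h) = 1/(4π·0.796²·13.2) = 0.009515 K/W
ΣR = 2.205×10^-4 + 5.079 + 0.009515 = 5.089 K/W
Q = ΔT/ΣR = (84 K − 297.6 K)/5.089 = -42.0 W
(Negative Q ⇒ heat flows inward; heat gain = 42.0 W.)

Q = 42.0 W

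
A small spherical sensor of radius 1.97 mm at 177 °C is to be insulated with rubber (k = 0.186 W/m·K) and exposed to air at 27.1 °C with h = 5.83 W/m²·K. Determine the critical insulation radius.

For a sphere, r_cr = 2k_ins/h = 2·0.186/5.83 = 0.0638 m = 6.38 cm

r_cr = 6.38 cm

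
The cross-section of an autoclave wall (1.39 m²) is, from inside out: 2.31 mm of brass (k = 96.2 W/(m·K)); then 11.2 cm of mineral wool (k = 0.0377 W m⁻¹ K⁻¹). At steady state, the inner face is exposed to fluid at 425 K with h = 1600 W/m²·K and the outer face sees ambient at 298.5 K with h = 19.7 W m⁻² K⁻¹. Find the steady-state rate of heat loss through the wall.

Series thermal resistances, inner to outer:
  R_conv,in = 1/(hA) = 1/(1600·1.39) = 4.496×10^-4 K/W
  R_brass = L/(kA) = 0.00231/(96.2·1.39) = 1.728×10^-5 K/W
  R_mineral wool = L/(kA) = 0.112/(0.0377·1.39) = 2.137 K/W
  R_conv,out = 1/(hA) = 1/(19.7·1.39) = 0.03652 K/W
ΣR = 4.496×10^-4 + 1.728×10^-5 + 2.137 + 0.03652 = 2.174 K/W
Q = ΔT/ΣR = (425 K − 298.5 K)/2.174 = 58.2 W

Q = 58.2 W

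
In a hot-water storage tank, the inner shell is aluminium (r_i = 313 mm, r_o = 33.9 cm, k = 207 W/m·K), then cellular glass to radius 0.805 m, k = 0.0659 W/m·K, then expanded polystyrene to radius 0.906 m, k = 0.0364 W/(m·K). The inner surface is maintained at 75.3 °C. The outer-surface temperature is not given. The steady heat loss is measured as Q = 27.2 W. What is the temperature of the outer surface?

Series resistances:
  R_aluminium = (1/0.313 − 1/0.339)/(4πk) = 0.2450/(4π·207) = 9.420×10^-5 K/W
  R_cellular glass = (1/0.339 − 1/0.805)/(4πk) = 1.708/(4π·0.0659) = 2.062 K/W
  R_expanded polystyrene = (1/0.805 − 1/0.906)/(4πk) = 0.1385/(4π·0.0364) = 0.3028 K/W
ΣR = 2.365 K/W
ΔT = Q·ΣR = 27.2 × 2.365 = 64.33 K
Heat flows outward, so T_out = T_in − ΔT = 75.3 − 64.33 = 11.0 °C

T_out = 11.0 °C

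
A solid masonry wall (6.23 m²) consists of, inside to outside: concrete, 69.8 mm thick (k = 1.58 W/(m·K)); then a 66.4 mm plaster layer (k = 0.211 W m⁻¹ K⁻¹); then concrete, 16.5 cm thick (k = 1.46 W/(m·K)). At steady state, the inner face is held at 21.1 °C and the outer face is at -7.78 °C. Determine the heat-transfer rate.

Q = 381 W

Resistance network (inner→outer):
  R_concrete = L/(kA) = 0.0698/(1.58·6.23) = 0.007091 K/W
  R_plaster = L/(kA) = 0.0664/(0.211·6.23) = 0.05051 K/W
  R_concrete = L/(kA) = 0.165/(1.46·6.23) = 0.01814 K/W
ΣR = 0.007091 + 0.05051 + 0.01814 = 0.07574 K/W
Q = ΔT/ΣR = (21.1 °C − -7.78 °C)/0.07574 = 381 W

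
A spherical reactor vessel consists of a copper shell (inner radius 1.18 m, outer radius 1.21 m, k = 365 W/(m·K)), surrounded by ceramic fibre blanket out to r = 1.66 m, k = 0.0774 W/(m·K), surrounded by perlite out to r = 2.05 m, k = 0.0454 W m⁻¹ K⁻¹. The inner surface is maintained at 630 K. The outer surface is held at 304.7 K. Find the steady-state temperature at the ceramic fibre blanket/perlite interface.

Treat each layer as a resistance in series:
  R_copper = (1/1.18 − 1/1.21)/(4πk) = 0.02101/(4π·365) = 4.581×10^-6 K/W
  R_ceramic fibre blanket = (1/1.21 − 1/1.66)/(4πk) = 0.2240/(4π·0.0774) = 0.2303 K/W
  R_perlite = (1/1.66 − 1/2.05)/(4πk) = 0.1146/(4π·0.0454) = 0.2009 K/W
ΣR = 4.581×10^-6 + 0.2303 + 0.2009 = 0.4312 K/W
Q = ΔT/ΣR = (630 K − 304.7 K)/0.4312 = 754.4 W
From the inner boundary to the ceramic fibre blanket/perlite interface, ΣR_partial = 0.2303 K/W.
T_interface = T_in − Q·ΣR_partial = 630 K − (754.4)(0.2303) = 456 K

T = 456 K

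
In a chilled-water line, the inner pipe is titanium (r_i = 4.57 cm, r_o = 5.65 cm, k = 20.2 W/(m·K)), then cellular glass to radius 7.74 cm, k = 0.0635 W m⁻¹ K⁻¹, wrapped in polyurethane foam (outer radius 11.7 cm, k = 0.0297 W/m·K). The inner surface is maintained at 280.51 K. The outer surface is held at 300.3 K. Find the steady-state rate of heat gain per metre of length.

Series thermal resistances, inner to outer:
  R'_titanium = ln(0.0565/0.0457)/(2πk) = 0.2121/(2π·20.2) = 0.001671 m·K/W
  R'_cellular glass = ln(0.0774/0.0565)/(2πk) = 0.3147/(2π·0.0635) = 0.7889 m·K/W
  R'_polyurethane foam = ln(0.117/0.0774)/(2πk) = 0.4132/(2π·0.0297) = 2.214 m·K/W
ΣR = 0.001671 + 0.7889 + 2.214 = 3.005 m·K/W
Q' = ΔT/ΣR = (280.51 K − 300.3 K)/3.005 = -6.59 W/m
(Negative Q' ⇒ heat flows inward; heat gain = 6.59 W/m.)

Q' = 6.59 W/m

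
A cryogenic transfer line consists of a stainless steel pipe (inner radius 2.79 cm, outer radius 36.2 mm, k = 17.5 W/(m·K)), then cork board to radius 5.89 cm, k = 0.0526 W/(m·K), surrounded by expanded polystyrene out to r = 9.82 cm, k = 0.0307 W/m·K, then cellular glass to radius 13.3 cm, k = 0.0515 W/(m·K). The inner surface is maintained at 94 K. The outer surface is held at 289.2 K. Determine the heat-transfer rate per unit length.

Q' = 38.6 W/m

Resistance network (inner→outer):
  R'_stainless steel = ln(0.0362/0.0279)/(2πk) = 0.2604/(2π·17.5) = 0.002369 m·K/W
  R'_cork board = ln(0.0589/0.0362)/(2πk) = 0.4868/(2π·0.0526) = 1.473 m·K/W
  R'_expanded polystyrene = ln(0.0982/0.0589)/(2πk) = 0.5112/(2π·0.0307) = 2.650 m·K/W
  R'_cellular glass = ln(0.133/0.0982)/(2πk) = 0.3033/(2π·0.0515) = 0.9374 m·K/W
ΣR = 0.002369 + 1.473 + 2.650 + 0.9374 = 5.063 m·K/W
Q' = ΔT/ΣR = (94 K − 289.2 K)/5.063 = -38.6 W/m
(Negative Q' ⇒ heat flows inward; heat gain = 38.6 W/m.)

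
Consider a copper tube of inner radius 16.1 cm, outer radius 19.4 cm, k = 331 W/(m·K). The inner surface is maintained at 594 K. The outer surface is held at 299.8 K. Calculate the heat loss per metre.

Q' = 2πk·ΔT/ln(r₂/r₁) = 2π × 331 × 294.2 / ln(0.194/0.161) = 3.28×10^6 W/m

Q' = 3280 kW/m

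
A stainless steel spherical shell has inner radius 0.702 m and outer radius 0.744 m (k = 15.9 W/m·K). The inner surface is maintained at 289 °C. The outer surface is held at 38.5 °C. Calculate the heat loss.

Q = 4πk·ΔT/(1/r₁ − 1/r₂) = 4π × 15.9 × 250.5 / (1/0.702 − 1/0.744) = 6.22×10^5 W

Q = 622 kW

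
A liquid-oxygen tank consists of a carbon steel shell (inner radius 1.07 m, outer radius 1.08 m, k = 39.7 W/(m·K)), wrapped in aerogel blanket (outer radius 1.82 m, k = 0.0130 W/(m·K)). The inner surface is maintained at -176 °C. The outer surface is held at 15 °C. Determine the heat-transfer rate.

Series thermal resistances, inner to outer:
  R_carbon steel = (1/1.07 − 1/1.08)/(4πk) = 0.008654/(4π·39.7) = 1.735×10^-5 K/W
  R_aerogel blanket = (1/1.08 − 1/1.82)/(4πk) = 0.3765/(4π·0.0130) = 2.305 K/W
ΣR = 1.735×10^-5 + 2.305 = 2.305 K/W
Q = ΔT/ΣR = (-176 °C − 15 °C)/2.305 = -82.9 W
(Negative Q ⇒ heat flows inward; heat gain = 82.9 W.)

Q = 82.9 W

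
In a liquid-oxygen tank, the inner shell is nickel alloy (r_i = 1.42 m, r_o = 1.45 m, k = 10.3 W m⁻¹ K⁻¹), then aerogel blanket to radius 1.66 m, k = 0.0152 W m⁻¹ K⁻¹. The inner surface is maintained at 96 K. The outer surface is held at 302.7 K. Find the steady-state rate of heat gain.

Treat each layer as a resistance in series:
  R_nickel alloy = (1/1.42 − 1/1.45)/(4πk) = 0.01457/(4π·10.3) = 1.126×10^-4 K/W
  R_aerogel blanket = (1/1.45 − 1/1.66)/(4πk) = 0.08725/(4π·0.0152) = 0.4568 K/W
ΣR = 1.126×10^-4 + 0.4568 = 0.4569 K/W
Q = ΔT/ΣR = (96 K − 302.7 K)/0.4569 = -452 W
(Negative Q ⇒ heat flows inward; heat gain = 452 W.)

Q = 452 W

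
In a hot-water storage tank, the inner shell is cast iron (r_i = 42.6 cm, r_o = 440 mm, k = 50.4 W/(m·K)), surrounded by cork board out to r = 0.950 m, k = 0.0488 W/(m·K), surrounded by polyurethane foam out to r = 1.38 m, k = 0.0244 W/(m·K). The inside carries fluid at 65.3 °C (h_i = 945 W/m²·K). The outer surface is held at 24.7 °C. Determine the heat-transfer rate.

Series thermal resistances, inner to outer:
  R_conv,in = 1/(4πr²h) = 1/(4π·0.426²·945) = 4.640×10^-4 K/W
  R_cast iron = (1/0.426 − 1/0.440)/(4πk) = 0.07469/(4π·50.4) = 1.179×10^-4 K/W
  R_cork board = (1/0.440 − 1/0.950)/(4πk) = 1.220/(4π·0.0488) = 1.990 K/W
  R_polyurethane foam = (1/0.950 − 1/1.38)/(4πk) = 0.3280/(4π·0.0244) = 1.070 K/W
ΣR = 4.640×10^-4 + 1.179×10^-4 + 1.990 + 1.070 = 3.061 K/W
Q = ΔT/ΣR = (65.3 °C − 24.7 °C)/3.061 = 13.3 W

Q = 13.3 W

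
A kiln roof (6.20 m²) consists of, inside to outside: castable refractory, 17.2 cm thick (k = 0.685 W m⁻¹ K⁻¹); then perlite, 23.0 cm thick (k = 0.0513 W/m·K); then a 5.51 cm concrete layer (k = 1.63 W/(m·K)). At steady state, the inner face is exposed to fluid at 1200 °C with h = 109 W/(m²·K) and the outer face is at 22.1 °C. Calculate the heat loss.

Q = 1530 W

Treat each layer as a resistance in series:
  R_conv,in = 1/(hA) = 1/(109·6.20) = 0.001480 K/W
  R_castable refractory = L/(kA) = 0.172/(0.685·6.20) = 0.04050 K/W
  R_perlite = L/(kA) = 0.230/(0.0513·6.20) = 0.7231 K/W
  R_concrete = L/(kA) = 0.0551/(1.63·6.20) = 0.005452 K/W
ΣR = 0.001480 + 0.04050 + 0.7231 + 0.005452 = 0.7705 K/W
Q = ΔT/ΣR = (1200 °C − 22.1 °C)/0.7705 = 1530 W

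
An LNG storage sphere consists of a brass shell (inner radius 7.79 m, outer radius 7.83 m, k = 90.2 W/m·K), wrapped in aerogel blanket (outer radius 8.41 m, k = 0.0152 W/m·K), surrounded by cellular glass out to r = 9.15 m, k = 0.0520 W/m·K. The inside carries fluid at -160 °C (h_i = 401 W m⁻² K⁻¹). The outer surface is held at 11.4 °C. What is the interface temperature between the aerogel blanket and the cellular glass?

T = -30.1 °C

Resistance network (inner→outer):
  R_conv,in = 1/(4πr²h) = 1/(4π·7.79²·401) = 3.270×10^-6 K/W
  R_brass = (1/7.79 − 1/7.83)/(4πk) = 6.558×10^-4/(4π·90.2) = 5.786×10^-7 K/W
  R_aerogel blanket = (1/7.83 − 1/8.41)/(4πk) = 0.008808/(4π·0.0152) = 0.04611 K/W
  R_cellular glass = (1/8.41 − 1/9.15)/(4πk) = 0.009616/(4π·0.0520) = 0.01472 K/W
ΣR = 3.270×10^-6 + 5.786×10^-7 + 0.04611 + 0.01472 = 0.06083 K/W
Q = ΔT/ΣR = (-160 °C − 11.4 °C)/0.06083 = -2818 W
From the inner boundary to the aerogel blanket/cellular glass interface, ΣR_partial = 0.04611 K/W.
T_interface = T_in − Q·ΣR_partial = -160 °C − (-2818)(0.04611) = -30.1 °C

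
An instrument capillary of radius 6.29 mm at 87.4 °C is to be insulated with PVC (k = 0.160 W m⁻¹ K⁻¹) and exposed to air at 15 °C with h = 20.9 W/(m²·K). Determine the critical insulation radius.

r_cr = 0.766 cm

For a cylinder, r_cr = k_ins/h = 0.160/20.9 = 0.00766 m = 0.766 cm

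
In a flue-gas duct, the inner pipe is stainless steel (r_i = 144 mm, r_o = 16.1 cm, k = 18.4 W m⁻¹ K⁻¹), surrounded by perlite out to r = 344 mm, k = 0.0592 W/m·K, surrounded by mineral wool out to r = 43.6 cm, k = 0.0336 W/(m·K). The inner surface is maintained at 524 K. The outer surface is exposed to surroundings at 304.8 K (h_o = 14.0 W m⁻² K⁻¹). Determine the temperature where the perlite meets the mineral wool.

T = 384 K

Resistance network (inner→outer):
  R'_stainless steel = ln(0.161/0.144)/(2πk) = 0.1116/(2π·18.4) = 9.652×10^-4 m·K/W
  R'_perlite = ln(0.344/0.161)/(2πk) = 0.7592/(2π·0.0592) = 2.041 m·K/W
  R'_mineral wool = ln(0.436/0.344)/(2πk) = 0.2370/(2π·0.0336) = 1.123 m·K/W
  R'_conv,out = 1/(2πr h) = 1/(2π·0.436·14.0) = 0.02607 m·K/W
ΣR = 9.652×10^-4 + 2.041 + 1.123 + 0.02607 = 3.191 m·K/W
Q' = ΔT/ΣR = (524 K − 304.8 K)/3.191 = 68.69 W/m
From the inner boundary to the perlite/mineral wool interface, ΣR_partial = 2.042 m·K/W.
T_interface = T_in − Q'·ΣR_partial = 524 K − (68.69)(2.042) = 384 K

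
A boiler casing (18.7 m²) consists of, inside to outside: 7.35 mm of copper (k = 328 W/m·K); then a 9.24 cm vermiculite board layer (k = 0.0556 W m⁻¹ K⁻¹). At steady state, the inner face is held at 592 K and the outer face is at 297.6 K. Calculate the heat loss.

Resistance network (inner→outer):
  R_copper = L/(kA) = 0.00735/(328·18.7) = 1.198×10^-6 K/W
  R_vermiculite board = L/(kA) = 0.0924/(0.0556·18.7) = 0.08887 K/W
ΣR = 1.198×10^-6 + 0.08887 = 0.08887 K/W
Q = ΔT/ΣR = (592 K − 297.6 K)/0.08887 = 3310 W

Q = 3.31 kW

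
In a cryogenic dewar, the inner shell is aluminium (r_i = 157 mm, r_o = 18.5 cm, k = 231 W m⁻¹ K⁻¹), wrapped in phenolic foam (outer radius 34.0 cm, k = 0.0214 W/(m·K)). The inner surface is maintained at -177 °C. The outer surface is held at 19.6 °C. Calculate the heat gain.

Resistance network (inner→outer):
  R_aluminium = (1/0.157 − 1/0.185)/(4πk) = 0.9640/(4π·231) = 3.321×10^-4 K/W
  R_phenolic foam = (1/0.185 − 1/0.340)/(4πk) = 2.464/(4π·0.0214) = 9.163 K/W
ΣR = 3.321×10^-4 + 9.163 = 9.163 K/W
Q = ΔT/ΣR = (-177 °C − 19.6 °C)/9.163 = -21.5 W
(Negative Q ⇒ heat flows inward; heat gain = 21.5 W.)

Q = 21.5 W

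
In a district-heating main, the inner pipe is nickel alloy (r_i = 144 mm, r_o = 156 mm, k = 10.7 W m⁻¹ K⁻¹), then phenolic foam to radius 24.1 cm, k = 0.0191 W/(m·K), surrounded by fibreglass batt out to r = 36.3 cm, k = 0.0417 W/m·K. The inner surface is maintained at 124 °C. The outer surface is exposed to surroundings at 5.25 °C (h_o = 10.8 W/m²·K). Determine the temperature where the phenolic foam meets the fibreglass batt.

Treat each layer as a resistance in series:
  R'_nickel alloy = ln(0.156/0.144)/(2πk) = 0.08004/(2π·10.7) = 0.001191 m·K/W
  R'_phenolic foam = ln(0.241/0.156)/(2πk) = 0.4349/(2π·0.0191) = 3.624 m·K/W
  R'_fibreglass batt = ln(0.363/0.241)/(2πk) = 0.4096/(2π·0.0417) = 1.563 m·K/W
  R'_conv,out = 1/(2πr h) = 1/(2π·0.363·10.8) = 0.04060 m·K/W
ΣR = 0.001191 + 3.624 + 1.563 + 0.04060 = 5.229 m·K/W
Q' = ΔT/ΣR = (124 °C − 5.25 °C)/5.229 = 22.71 W/m
From the inner boundary to the phenolic foam/fibreglass batt interface, ΣR_partial = 3.625 m·K/W.
T_interface = T_in − Q'·ΣR_partial = 124 °C − (22.71)(3.625) = 41.7 °C

T = 41.7 °C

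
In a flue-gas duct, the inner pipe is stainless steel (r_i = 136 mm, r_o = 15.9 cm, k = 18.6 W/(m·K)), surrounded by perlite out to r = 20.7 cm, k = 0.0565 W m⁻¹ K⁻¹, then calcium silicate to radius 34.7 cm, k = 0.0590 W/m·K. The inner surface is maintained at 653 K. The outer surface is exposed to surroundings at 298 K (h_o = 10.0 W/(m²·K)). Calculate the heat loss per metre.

Q' = 163 W/m

Series thermal resistances, inner to outer:
  R'_stainless steel = ln(0.159/0.136)/(2πk) = 0.1562/(2π·18.6) = 0.001337 m·K/W
  R'_perlite = ln(0.207/0.159)/(2πk) = 0.2638/(2π·0.0565) = 0.7431 m·K/W
  R'_calcium silicate = ln(0.347/0.207)/(2πk) = 0.5166/(2π·0.0590) = 1.394 m·K/W
  R'_conv,out = 1/(2πr h) = 1/(2π·0.347·10.0) = 0.04587 m·K/W
ΣR = 0.001337 + 0.7431 + 1.394 + 0.04587 = 2.184 m·K/W
Q' = ΔT/ΣR = (653 K − 298 K)/2.184 = 163 W/m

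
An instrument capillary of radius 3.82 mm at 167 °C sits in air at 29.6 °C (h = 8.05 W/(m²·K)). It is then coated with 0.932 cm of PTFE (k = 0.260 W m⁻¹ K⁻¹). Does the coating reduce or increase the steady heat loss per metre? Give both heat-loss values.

Critical radius for a cylinder: r_cr = k/h = 0.0323 m = 3.23 cm.
Outer radius after coating: r₂ = 0.00382 + 0.00932 = 0.01314 m.
Since r₁ < r_cr and r₂ ≤ r_cr, the coating moves toward the maximum at r_cr — heat loss rises.
Bare: R = 1/(2πr₁h) = 5.176 m·K/W; Q = 137.4/5.176 = 26.5 W/m.
Coated: R = R_cond + R_conv = 2.261 m·K/W; Q = 137.4/2.261 = 60.8 W/m.

increases: 26.5 → 60.8 W/m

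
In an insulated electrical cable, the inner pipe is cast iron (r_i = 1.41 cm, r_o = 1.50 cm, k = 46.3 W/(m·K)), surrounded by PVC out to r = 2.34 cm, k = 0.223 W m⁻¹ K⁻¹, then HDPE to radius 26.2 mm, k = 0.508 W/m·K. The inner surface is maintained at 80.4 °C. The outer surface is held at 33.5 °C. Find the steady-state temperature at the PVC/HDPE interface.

Treat each layer as a resistance in series:
  R'_cast iron = ln(0.0150/0.0141)/(2πk) = 0.06188/(2π·46.3) = 2.127×10^-4 m·K/W
  R'_PVC = ln(0.0234/0.0150)/(2πk) = 0.4447/(2π·0.223) = 0.3174 m·K/W
  R'_HDPE = ln(0.0262/0.0234)/(2πk) = 0.1130/(2π·0.508) = 0.03541 m·K/W
ΣR = 2.127×10^-4 + 0.3174 + 0.03541 = 0.3530 m·K/W
Q' = ΔT/ΣR = (80.4 °C − 33.5 °C)/0.3530 = 132.9 W/m
From the inner boundary to the PVC/HDPE interface, ΣR_partial = 0.3176 m·K/W.
T_interface = T_in − Q'·ΣR_partial = 80.4 °C − (132.9)(0.3176) = 38.2 °C

T = 38.2 °C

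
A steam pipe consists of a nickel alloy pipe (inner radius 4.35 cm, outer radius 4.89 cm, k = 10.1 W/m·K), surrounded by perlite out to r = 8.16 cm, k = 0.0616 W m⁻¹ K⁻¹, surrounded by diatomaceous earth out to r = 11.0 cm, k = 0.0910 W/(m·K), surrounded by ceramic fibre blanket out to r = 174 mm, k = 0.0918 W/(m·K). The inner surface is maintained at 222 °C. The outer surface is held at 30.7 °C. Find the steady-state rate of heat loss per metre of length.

Treat each layer as a resistance in series:
  R'_nickel alloy = ln(0.0489/0.0435)/(2πk) = 0.1170/(2π·10.1) = 0.001844 m·K/W
  R'_perlite = ln(0.0816/0.0489)/(2πk) = 0.5121/(2π·0.0616) = 1.323 m·K/W
  R'_diatomaceous earth = ln(0.110/0.0816)/(2πk) = 0.2987/(2π·0.0910) = 0.5223 m·K/W
  R'_ceramic fibre blanket = ln(0.174/0.110)/(2πk) = 0.4586/(2π·0.0918) = 0.7950 m·K/W
ΣR = 0.001844 + 1.323 + 0.5223 + 0.7950 = 2.642 m·K/W
Q' = ΔT/ΣR = (222 °C − 30.7 °C)/2.642 = 72.4 W/m

Q' = 72.4 W/m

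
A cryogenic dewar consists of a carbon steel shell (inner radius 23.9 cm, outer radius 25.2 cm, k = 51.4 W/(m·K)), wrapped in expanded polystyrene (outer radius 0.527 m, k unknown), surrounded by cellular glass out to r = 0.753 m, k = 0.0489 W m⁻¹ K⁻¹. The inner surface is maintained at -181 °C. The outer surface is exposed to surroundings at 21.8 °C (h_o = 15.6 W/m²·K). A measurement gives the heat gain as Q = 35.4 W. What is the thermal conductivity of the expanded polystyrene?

k = 0.0344 W/m·K

ΣR = ΔT/Q = |-181 − 21.8|/35.4 = 5.729 K/W
Known resistances:
  R_carbon steel = (1/0.239 − 1/0.252)/(4πk) = 0.2158/(4π·51.4) = 3.342×10^-4 K/W
  R_cellular glass = (1/0.527 − 1/0.753)/(4πk) = 0.5695/(4π·0.0489) = 0.9268 K/W
  R_conv,out = 1/(4πr²h) = 1/(4π·0.753²·15.6) = 0.008997 K/W
R_expanded polystyrene = ΣR − ΣR_known = 5.729 − 0.9361 = 4.793 K/W
(1/r₁−1/r₂)/(4πk) = 4.793 ⇒ k = 2.071/(4π·4.793) = 0.0344 W/m·K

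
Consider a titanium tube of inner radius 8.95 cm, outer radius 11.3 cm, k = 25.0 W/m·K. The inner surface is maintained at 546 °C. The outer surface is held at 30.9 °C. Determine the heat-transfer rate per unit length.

Q' = 347 kW/m

Q' = 2πk·ΔT/ln(r₂/r₁) = 2π × 25.0 × 515.1 / ln(0.113/0.0895) = 3.47×10^5 W/m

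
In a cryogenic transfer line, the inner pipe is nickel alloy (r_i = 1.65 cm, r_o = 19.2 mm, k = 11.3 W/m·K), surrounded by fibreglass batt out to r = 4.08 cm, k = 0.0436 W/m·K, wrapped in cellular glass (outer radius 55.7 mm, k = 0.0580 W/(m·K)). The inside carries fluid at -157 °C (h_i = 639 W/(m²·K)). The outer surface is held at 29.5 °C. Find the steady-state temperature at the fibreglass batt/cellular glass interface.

Series thermal resistances, inner to outer:
  R'_conv,in = 1/(2πr h) = 1/(2π·0.0165·639) = 0.01510 m·K/W
  R'_nickel alloy = ln(0.0192/0.0165)/(2πk) = 0.1515/(2π·11.3) = 0.002135 m·K/W
  R'_fibreglass batt = ln(0.0408/0.0192)/(2πk) = 0.7538/(2π·0.0436) = 2.752 m·K/W
  R'_cellular glass = ln(0.0557/0.0408)/(2πk) = 0.3113/(2π·0.0580) = 0.8542 m·K/W
ΣR = 0.01510 + 0.002135 + 2.752 + 0.8542 = 3.623 m·K/W
Q' = ΔT/ΣR = (-157 °C − 29.5 °C)/3.623 = -51.48 W/m
From the inner boundary to the fibreglass batt/cellular glass interface, ΣR_partial = 2.769 m·K/W.
T_interface = T_in − Q'·ΣR_partial = -157 °C − (-51.48)(2.769) = -14.5 °C

T = -14.5 °C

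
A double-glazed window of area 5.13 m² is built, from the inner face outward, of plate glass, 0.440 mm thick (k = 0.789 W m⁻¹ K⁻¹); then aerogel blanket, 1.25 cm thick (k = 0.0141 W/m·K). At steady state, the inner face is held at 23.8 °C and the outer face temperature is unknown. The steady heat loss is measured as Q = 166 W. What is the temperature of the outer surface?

T_out = -4.90 °C

Sum the resistances:
  R_plate glass = L/(kA) = 4.40×10^-4/(0.789·5.13) = 1.087×10^-4 K/W
  R_aerogel blanket = L/(kA) = 0.0125/(0.0141·5.13) = 0.1728 K/W
ΣR = 0.1729 K/W
ΔT = Q·ΣR = 166 × 0.1729 = 28.70 K
Heat flows outward, so T_out = T_in − ΔT = 23.8 − 28.70 = -4.90 °C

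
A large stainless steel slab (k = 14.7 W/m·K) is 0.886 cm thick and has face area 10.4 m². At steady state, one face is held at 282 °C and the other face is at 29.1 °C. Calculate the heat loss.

Q = kA·ΔT/L = 14.7 × 10.4 × |282 °C − 29.1 °C| / 0.00886 = 4.36×10^6 W

Q = 4.36×10^6 W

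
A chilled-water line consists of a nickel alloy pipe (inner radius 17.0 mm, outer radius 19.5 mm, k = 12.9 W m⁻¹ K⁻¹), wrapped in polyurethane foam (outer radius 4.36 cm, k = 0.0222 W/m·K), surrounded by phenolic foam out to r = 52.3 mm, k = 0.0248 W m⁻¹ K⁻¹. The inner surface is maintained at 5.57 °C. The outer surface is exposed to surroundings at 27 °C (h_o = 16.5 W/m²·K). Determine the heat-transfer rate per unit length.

Q' = 3.01 W/m

Treat each layer as a resistance in series:
  R'_nickel alloy = ln(0.0195/0.0170)/(2πk) = 0.1372/(2π·12.9) = 0.001693 m·K/W
  R'_polyurethane foam = ln(0.0436/0.0195)/(2πk) = 0.8046/(2π·0.0222) = 5.769 m·K/W
  R'_phenolic foam = ln(0.0523/0.0436)/(2πk) = 0.1819/(2π·0.0248) = 1.168 m·K/W
  R'_conv,out = 1/(2πr h) = 1/(2π·0.0523·16.5) = 0.1844 m·K/W
ΣR = 0.001693 + 5.769 + 1.168 + 0.1844 = 7.123 m·K/W
Q' = ΔT/ΣR = (5.57 °C − 27 °C)/7.123 = -3.01 W/m
(Negative Q' ⇒ heat flows inward; heat gain = 3.01 W/m.)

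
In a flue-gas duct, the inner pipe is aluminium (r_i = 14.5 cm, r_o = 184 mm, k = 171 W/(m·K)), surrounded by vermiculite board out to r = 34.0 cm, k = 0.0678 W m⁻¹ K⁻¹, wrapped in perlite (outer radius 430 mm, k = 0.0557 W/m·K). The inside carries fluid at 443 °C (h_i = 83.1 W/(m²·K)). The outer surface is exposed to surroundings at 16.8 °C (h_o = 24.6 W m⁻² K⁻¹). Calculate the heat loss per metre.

Treat each layer as a resistance in series:
  R'_conv,in = 1/(2πr h) = 1/(2π·0.145·83.1) = 0.01321 m·K/W
  R'_aluminium = ln(0.184/0.145)/(2πk) = 0.2382/(2π·171) = 2.217×10^-4 m·K/W
  R'_vermiculite board = ln(0.340/0.184)/(2πk) = 0.6140/(2π·0.0678) = 1.441 m·K/W
  R'_perlite = ln(0.430/0.340)/(2πk) = 0.2348/(2π·0.0557) = 0.6710 m·K/W
  R'_conv,out = 1/(2πr h) = 1/(2π·0.430·24.6) = 0.01505 m·K/W
ΣR = 0.01321 + 2.217×10^-4 + 1.441 + 0.6710 + 0.01505 = 2.140 m·K/W
Q' = ΔT/ΣR = (443 °C − 16.8 °C)/2.140 = 199 W/m

Q' = 199 W/m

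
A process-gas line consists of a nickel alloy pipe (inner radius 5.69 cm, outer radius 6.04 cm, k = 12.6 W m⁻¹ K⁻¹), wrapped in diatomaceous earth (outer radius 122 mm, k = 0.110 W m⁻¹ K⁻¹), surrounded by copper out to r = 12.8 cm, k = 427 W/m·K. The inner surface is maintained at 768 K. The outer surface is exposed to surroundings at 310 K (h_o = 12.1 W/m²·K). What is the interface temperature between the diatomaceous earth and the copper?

T = 352.0 K

Resistance network (inner→outer):
  R'_nickel alloy = ln(0.0604/0.0569)/(2πk) = 0.05969/(2π·12.6) = 7.540×10^-4 m·K/W
  R'_diatomaceous earth = ln(0.122/0.0604)/(2πk) = 0.7030/(2π·0.110) = 1.017 m·K/W
  R'_copper = ln(0.128/0.122)/(2πk) = 0.04801/(2π·427) = 1.789×10^-5 m·K/W
  R'_conv,out = 1/(2πr h) = 1/(2π·0.128·12.1) = 0.1028 m·K/W
ΣR = 7.540×10^-4 + 1.017 + 1.789×10^-5 + 0.1028 = 1.121 m·K/W
Q' = ΔT/ΣR = (768 K − 310 K)/1.121 = 408.6 W/m
From the inner boundary to the diatomaceous earth/copper interface, ΣR_partial = 1.018 m·K/W.
T_interface = T_in − Q'·ΣR_partial = 768 K − (408.6)(1.018) = 352.0 K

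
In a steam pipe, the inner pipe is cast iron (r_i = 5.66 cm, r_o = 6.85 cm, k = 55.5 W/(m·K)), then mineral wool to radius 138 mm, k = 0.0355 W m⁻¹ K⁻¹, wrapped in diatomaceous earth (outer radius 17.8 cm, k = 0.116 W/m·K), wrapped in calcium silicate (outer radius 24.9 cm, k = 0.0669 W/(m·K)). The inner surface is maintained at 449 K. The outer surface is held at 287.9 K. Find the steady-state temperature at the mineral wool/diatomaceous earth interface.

Resistance network (inner→outer):
  R'_cast iron = ln(0.0685/0.0566)/(2πk) = 0.1908/(2π·55.5) = 5.472×10^-4 m·K/W
  R'_mineral wool = ln(0.138/0.0685)/(2πk) = 0.7004/(2π·0.0355) = 3.140 m·K/W
  R'_diatomaceous earth = ln(0.178/0.138)/(2πk) = 0.2545/(2π·0.116) = 0.3492 m·K/W
  R'_calcium silicate = ln(0.249/0.178)/(2πk) = 0.3357/(2π·0.0669) = 0.7986 m·K/W
ΣR = 5.472×10^-4 + 3.140 + 0.3492 + 0.7986 = 4.288 m·K/W
Q' = ΔT/ΣR = (449 K − 287.9 K)/4.288 = 37.57 W/m
From the inner boundary to the mineral wool/diatomaceous earth interface, ΣR_partial = 3.141 m·K/W.
T_interface = T_in − Q'·ΣR_partial = 449 K − (37.57)(3.141) = 331.0 K

T = 331.0 K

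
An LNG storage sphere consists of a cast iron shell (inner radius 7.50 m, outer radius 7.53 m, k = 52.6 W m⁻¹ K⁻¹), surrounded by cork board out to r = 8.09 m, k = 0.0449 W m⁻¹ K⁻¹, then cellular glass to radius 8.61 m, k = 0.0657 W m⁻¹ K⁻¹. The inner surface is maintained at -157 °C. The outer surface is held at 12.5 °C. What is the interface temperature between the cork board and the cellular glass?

T = -48.0 °C

Resistance network (inner→outer):
  R_cast iron = (1/7.50 − 1/7.53)/(4πk) = 5.312×10^-4/(4π·52.6) = 8.037×10^-7 K/W
  R_cork board = (1/7.53 − 1/8.09)/(4πk) = 0.009193/(4π·0.0449) = 0.01629 K/W
  R_cellular glass = (1/8.09 − 1/8.61)/(4πk) = 0.007465/(4π·0.0657) = 0.009042 K/W
ΣR = 8.037×10^-7 + 0.01629 + 0.009042 = 0.02533 K/W
Q = ΔT/ΣR = (-157 °C − 12.5 °C)/0.02533 = -6692 W
From the inner boundary to the cork board/cellular glass interface, ΣR_partial = 0.01629 K/W.
T_interface = T_in − Q·ΣR_partial = -157 °C − (-6692)(0.01629) = -48.0 °C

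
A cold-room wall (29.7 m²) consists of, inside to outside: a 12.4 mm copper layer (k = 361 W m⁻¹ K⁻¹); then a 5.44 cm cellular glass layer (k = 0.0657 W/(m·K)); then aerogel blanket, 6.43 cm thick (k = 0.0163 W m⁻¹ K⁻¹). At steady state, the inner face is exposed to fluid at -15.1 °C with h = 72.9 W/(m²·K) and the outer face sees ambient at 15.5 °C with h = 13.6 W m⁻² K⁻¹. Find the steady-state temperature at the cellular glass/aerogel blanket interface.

T = -9.80 °C

Treat each layer as a resistance in series:
  R_conv,in = 1/(hA) = 1/(72.9·29.7) = 4.619×10^-4 K/W
  R_copper = L/(kA) = 0.0124/(361·29.7) = 1.157×10^-6 K/W
  R_cellular glass = L/(kA) = 0.0544/(0.0657·29.7) = 0.02788 K/W
  R_aerogel blanket = L/(kA) = 0.0643/(0.0163·29.7) = 0.1328 K/W
  R_conv,out = 1/(hA) = 1/(13.6·29.7) = 0.002476 K/W
ΣR = 4.619×10^-4 + 1.157×10^-6 + 0.02788 + 0.1328 + 0.002476 = 0.1636 K/W
Q = ΔT/ΣR = (-15.1 °C − 15.5 °C)/0.1636 = -187.0 W
From the inner boundary to the cellular glass/aerogel blanket interface, ΣR_partial = 0.02834 K/W.
T_interface = T_in − Q·ΣR_partial = -15.1 °C − (-187.0)(0.02834) = -9.80 °C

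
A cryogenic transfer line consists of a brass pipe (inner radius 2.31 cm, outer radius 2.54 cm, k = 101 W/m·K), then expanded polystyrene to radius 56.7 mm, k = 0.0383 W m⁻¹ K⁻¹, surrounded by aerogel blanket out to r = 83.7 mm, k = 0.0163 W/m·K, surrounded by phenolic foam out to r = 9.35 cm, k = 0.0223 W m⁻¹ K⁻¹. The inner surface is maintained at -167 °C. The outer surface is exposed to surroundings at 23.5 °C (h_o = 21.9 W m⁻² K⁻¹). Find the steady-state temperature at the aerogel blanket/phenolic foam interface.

T = 2.9 °C

Series thermal resistances, inner to outer:
  R'_brass = ln(0.0254/0.0231)/(2πk) = 0.09492/(2π·101) = 1.496×10^-4 m·K/W
  R'_expanded polystyrene = ln(0.0567/0.0254)/(2πk) = 0.8030/(2π·0.0383) = 3.337 m·K/W
  R'_aerogel blanket = ln(0.0837/0.0567)/(2πk) = 0.3895/(2π·0.0163) = 3.803 m·K/W
  R'_phenolic foam = ln(0.0935/0.0837)/(2πk) = 0.1107/(2π·0.0223) = 0.7902 m·K/W
  R'_conv,out = 1/(2πr h) = 1/(2π·0.0935·21.9) = 0.07773 m·K/W
ΣR = 1.496×10^-4 + 3.337 + 3.803 + 0.7902 + 0.07773 = 8.008 m·K/W
Q' = ΔT/ΣR = (-167 °C − 23.5 °C)/8.008 = -23.79 W/m
From the inner boundary to the aerogel blanket/phenolic foam interface, ΣR_partial = 7.140 m·K/W.
T_interface = T_in − Q'·ΣR_partial = -167 °C − (-23.79)(7.140) = 2.9 °C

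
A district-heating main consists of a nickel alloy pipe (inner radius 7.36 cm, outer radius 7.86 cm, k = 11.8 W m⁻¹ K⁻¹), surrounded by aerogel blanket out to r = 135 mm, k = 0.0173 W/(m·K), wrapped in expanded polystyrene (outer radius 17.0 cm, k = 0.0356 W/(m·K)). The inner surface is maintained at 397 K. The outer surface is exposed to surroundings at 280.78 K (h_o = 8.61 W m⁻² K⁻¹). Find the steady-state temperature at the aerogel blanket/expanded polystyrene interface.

T = 302.4 K

Treat each layer as a resistance in series:
  R'_nickel alloy = ln(0.0786/0.0736)/(2πk) = 0.06573/(2π·11.8) = 8.865×10^-4 m·K/W
  R'_aerogel blanket = ln(0.135/0.0786)/(2πk) = 0.5409/(2π·0.0173) = 4.976 m·K/W
  R'_expanded polystyrene = ln(0.170/0.135)/(2πk) = 0.2305/(2π·0.0356) = 1.031 m·K/W
  R'_conv,out = 1/(2πr h) = 1/(2π·0.170·8.61) = 0.1087 m·K/W
ΣR = 8.865×10^-4 + 4.976 + 1.031 + 0.1087 = 6.117 m·K/W
Q' = ΔT/ΣR = (397 K − 280.78 K)/6.117 = 19.00 W/m
From the inner boundary to the aerogel blanket/expanded polystyrene interface, ΣR_partial = 4.977 m·K/W.
T_interface = T_in − Q'·ΣR_partial = 397 K − (19.00)(4.977) = 302.4 K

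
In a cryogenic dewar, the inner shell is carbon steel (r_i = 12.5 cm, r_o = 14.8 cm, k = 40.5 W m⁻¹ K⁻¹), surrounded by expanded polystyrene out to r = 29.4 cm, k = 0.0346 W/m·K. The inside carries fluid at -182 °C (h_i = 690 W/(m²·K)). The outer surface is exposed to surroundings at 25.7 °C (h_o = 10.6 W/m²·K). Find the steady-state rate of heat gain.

Q = 26.6 W

Series thermal resistances, inner to outer:
  R_conv,in = 1/(4πr²h) = 1/(4π·0.125²·690) = 0.007381 K/W
  R_carbon steel = (1/0.125 − 1/0.148)/(4πk) = 1.243/(4π·40.5) = 0.002443 K/W
  R_expanded polystyrene = (1/0.148 − 1/0.294)/(4πk) = 3.355/(4π·0.0346) = 7.717 K/W
  R_conv,out = 1/(4πr²h) = 1/(4π·0.294²·10.6) = 0.08685 K/W
ΣR = 0.007381 + 0.002443 + 7.717 + 0.08685 = 7.814 K/W
Q = ΔT/ΣR = (-182 °C − 25.7 °C)/7.814 = -26.6 W
(Negative Q ⇒ heat flows inward; heat gain = 26.6 W.)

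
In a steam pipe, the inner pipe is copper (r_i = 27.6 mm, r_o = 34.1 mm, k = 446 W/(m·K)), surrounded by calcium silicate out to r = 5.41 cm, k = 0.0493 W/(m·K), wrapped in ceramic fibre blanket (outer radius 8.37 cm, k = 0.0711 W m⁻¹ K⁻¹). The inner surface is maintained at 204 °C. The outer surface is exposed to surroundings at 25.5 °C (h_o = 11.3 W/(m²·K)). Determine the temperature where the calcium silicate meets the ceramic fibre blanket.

Treat each layer as a resistance in series:
  R'_copper = ln(0.0341/0.0276)/(2πk) = 0.2115/(2π·446) = 7.547×10^-5 m·K/W
  R'_calcium silicate = ln(0.0541/0.0341)/(2πk) = 0.4615/(2π·0.0493) = 1.490 m·K/W
  R'_ceramic fibre blanket = ln(0.0837/0.0541)/(2πk) = 0.4364/(2π·0.0711) = 0.9769 m·K/W
  R'_conv,out = 1/(2πr h) = 1/(2π·0.0837·11.3) = 0.1683 m·K/W
ΣR = 7.547×10^-5 + 1.490 + 0.9769 + 0.1683 = 2.635 m·K/W
Q' = ΔT/ΣR = (204 °C − 25.5 °C)/2.635 = 67.74 W/m
From the inner boundary to the calcium silicate/ceramic fibre blanket interface, ΣR_partial = 1.490 m·K/W.
T_interface = T_in − Q'·ΣR_partial = 204 °C − (67.74)(1.490) = 103 °C

T = 103 °C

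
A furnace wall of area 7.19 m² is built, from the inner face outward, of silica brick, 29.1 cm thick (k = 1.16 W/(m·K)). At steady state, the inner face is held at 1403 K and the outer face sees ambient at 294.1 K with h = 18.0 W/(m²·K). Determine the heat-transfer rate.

Q = 26000 W

Treat each layer as a resistance in series:
  R_silica brick = L/(kA) = 0.291/(1.16·7.19) = 0.03489 K/W
  R_conv,out = 1/(hA) = 1/(18.0·7.19) = 0.007727 K/W
ΣR = 0.03489 + 0.007727 = 0.04262 K/W
Q = ΔT/ΣR = (1403 K − 294.1 K)/0.04262 = 26000 W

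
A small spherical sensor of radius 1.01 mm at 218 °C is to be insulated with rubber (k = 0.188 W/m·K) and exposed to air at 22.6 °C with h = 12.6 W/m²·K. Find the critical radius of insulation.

For a sphere, r_cr = 2k_ins/h = 2·0.188/12.6 = 0.0298 m = 2.98 cm

r_cr = 2.98 cm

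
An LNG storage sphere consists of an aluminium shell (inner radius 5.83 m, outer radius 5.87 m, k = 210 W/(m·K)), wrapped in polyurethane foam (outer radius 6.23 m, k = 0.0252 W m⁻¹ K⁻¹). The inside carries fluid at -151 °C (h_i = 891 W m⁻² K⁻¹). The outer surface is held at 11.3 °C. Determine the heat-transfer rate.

Series thermal resistances, inner to outer:
  R_conv,in = 1/(4πr²h) = 1/(4π·5.83²·891) = 2.628×10^-6 K/W
  R_aluminium = (1/5.83 − 1/5.87)/(4πk) = 0.001169/(4π·210) = 4.429×10^-7 K/W
  R_polyurethane foam = (1/5.87 − 1/6.23)/(4πk) = 0.009844/(4π·0.0252) = 0.03109 K/W
ΣR = 2.628×10^-6 + 4.429×10^-7 + 0.03109 = 0.03109 K/W
Q = ΔT/ΣR = (-151 °C − 11.3 °C)/0.03109 = -5220 W
(Negative Q ⇒ heat flows inward; heat gain = 5220 W.)

Q = 5.22 kW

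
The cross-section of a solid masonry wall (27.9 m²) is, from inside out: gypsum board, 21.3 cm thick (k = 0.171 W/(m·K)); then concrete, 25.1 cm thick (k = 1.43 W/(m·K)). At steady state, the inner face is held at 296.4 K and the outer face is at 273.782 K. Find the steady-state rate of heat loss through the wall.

Series thermal resistances, inner to outer:
  R_gypsum board = L/(kA) = 0.213/(0.171·27.9) = 0.04465 K/W
  R_concrete = L/(kA) = 0.251/(1.43·27.9) = 0.006291 K/W
ΣR = 0.04465 + 0.006291 = 0.05094 K/W
Q = ΔT/ΣR = (296.4 K − 273.782 K)/0.05094 = 444 W

Q = 444 W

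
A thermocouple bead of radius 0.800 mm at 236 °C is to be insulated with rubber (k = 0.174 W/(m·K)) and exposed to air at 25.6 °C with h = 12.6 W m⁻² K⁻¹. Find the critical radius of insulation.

r_cr = 2.76 cm

For a sphere, r_cr = 2k_ins/h = 2·0.174/12.6 = 0.0276 m = 2.76 cm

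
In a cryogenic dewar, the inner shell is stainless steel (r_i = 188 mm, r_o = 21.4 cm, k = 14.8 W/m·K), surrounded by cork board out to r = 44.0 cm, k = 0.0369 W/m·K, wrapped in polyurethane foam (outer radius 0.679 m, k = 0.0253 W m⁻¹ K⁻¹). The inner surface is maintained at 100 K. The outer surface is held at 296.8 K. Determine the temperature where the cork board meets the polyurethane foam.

Treat each layer as a resistance in series:
  R_stainless steel = (1/0.188 − 1/0.214)/(4πk) = 0.6463/(4π·14.8) = 0.003475 K/W
  R_cork board = (1/0.214 − 1/0.440)/(4πk) = 2.400/(4π·0.0369) = 5.176 K/W
  R_polyurethane foam = (1/0.440 − 1/0.679)/(4πk) = 0.8000/(4π·0.0253) = 2.516 K/W
ΣR = 0.003475 + 5.176 + 2.516 = 7.695 K/W
Q = ΔT/ΣR = (100 K − 296.8 K)/7.695 = -25.58 W
From the inner boundary to the cork board/polyurethane foam interface, ΣR_partial = 5.179 K/W.
T_interface = T_in − Q·ΣR_partial = 100 K − (-25.58)(5.179) = 232.5 K

T = 232.5 K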